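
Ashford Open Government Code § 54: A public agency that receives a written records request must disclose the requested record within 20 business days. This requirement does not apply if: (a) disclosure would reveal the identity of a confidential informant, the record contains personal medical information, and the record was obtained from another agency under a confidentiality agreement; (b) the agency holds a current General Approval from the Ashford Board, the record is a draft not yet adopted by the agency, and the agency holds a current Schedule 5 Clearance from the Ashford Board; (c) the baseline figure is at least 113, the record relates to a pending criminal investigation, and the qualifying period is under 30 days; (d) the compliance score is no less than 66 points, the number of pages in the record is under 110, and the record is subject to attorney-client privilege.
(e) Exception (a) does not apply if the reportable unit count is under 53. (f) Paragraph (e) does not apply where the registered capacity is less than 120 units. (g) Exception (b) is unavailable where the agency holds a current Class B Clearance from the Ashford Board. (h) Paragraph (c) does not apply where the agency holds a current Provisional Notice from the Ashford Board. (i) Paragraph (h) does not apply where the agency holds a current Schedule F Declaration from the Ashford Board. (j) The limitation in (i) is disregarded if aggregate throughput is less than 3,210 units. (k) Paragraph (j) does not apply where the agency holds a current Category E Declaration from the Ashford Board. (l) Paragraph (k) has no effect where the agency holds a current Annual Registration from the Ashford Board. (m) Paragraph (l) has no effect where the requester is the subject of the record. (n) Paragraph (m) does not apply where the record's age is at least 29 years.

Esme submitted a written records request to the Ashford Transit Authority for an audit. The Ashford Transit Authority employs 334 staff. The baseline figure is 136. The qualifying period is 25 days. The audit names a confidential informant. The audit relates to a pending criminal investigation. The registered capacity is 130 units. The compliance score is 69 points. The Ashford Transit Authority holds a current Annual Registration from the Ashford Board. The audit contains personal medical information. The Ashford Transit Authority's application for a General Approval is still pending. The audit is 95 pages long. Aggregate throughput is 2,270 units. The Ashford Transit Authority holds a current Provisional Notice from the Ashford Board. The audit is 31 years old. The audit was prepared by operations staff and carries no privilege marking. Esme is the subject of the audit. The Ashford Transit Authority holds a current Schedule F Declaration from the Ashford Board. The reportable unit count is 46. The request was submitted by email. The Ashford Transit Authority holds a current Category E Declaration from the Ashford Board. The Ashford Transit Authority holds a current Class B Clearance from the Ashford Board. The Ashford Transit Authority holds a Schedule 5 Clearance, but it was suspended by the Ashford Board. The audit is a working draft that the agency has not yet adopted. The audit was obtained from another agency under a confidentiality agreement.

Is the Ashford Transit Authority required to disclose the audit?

Yes — the Ashford Transit Authority must disclose the audit.

Exception (a)'s conditions are all satisfied: the audit names a confidential informant; the audit contains personal medical information; the audit was obtained under a confidentiality agreement. Turning to paragraphs (e)–(f): (e) operates against (a): the reportable unit count is 46, under the 53 limit. (f), which would lift (e), does not operate here — the registered capacity is 130 units, not less than 120 units. Exception (a) does not apply.
Exception (b) does not apply: the General Approval is not current.
Exception (c)'s conditions are all satisfied: the baseline figure is 136, meeting the 113 threshold; the audit relates to a pending investigation; the qualifying period is 25 days, under the 30 days limit. But: (h) applies — a current Provisional Notice is held. (i) would limit (h) — a current Schedule F Declaration is held — but (j) sets (i) aside: (j) operates against (i): aggregate throughput is 2,270 units, less than the 3,210 units limit. (k) operates (a current Category E Declaration is held), but is set aside by (l): (l) operates against (k): a current Annual Registration is held. (m) applies (Esme is the subject of the audit), but is overridden by (n): (n) operates against (m): the record's age is 31 years, meeting the 29 years threshold. So (c) is unavailable.
Exception (d) requires that the record is subject to attorney-client privilege; but the audit carries no privilege marking, so (d) is unavailable.
Every exception is unavailable, so the rule governs.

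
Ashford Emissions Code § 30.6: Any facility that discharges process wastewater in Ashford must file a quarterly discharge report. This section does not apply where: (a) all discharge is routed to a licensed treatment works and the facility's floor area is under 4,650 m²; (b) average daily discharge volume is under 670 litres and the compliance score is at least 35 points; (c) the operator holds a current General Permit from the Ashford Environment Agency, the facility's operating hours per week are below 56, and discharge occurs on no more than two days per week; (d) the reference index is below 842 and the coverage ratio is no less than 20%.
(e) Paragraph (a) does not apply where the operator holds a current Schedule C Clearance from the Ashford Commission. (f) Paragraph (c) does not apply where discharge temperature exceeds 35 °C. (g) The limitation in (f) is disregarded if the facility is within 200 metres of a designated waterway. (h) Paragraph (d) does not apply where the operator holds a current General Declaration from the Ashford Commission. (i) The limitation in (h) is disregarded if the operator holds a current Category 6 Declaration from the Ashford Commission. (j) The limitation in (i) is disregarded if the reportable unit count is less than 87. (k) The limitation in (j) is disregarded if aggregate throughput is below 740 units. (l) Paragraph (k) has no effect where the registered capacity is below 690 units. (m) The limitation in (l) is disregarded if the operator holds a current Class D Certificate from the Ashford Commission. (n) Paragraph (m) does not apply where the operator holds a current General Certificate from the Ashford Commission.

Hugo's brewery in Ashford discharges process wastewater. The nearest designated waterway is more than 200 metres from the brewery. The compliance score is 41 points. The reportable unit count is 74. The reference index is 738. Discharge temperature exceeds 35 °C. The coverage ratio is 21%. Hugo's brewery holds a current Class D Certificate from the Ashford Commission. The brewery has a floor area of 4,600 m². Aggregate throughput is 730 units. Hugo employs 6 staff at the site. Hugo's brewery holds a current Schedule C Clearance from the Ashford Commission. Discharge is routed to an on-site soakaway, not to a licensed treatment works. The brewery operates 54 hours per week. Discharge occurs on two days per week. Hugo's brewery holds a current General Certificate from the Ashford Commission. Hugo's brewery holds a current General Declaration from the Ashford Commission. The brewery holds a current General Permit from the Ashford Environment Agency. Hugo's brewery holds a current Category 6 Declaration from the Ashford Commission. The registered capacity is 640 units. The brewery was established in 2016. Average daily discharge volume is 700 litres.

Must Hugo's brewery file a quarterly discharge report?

Yes — Hugo's brewery must file a quarterly discharge report.

Exception (a) fails — discharge is not routed to a licensed treatment works.
Exception (b) does not apply: average daily discharge volume is 700 litres, not under 670 litres.
Exception (c)'s conditions are all satisfied: a current General Permit is held; the facility's operating hours per week are 54, below the 56 limit; discharge occurs on no more than two days per week. But: (f) applies — discharge temperature exceeds 35 °C. (g), which would lift (f), does not operate here — the brewery is more than 200 m from any designated waterway. (c) is therefore removed.
Exception (d)'s conditions are all satisfied: the reference index is 738, below the 842 limit; the coverage ratio is 21%, meeting the 20% threshold. Turning to paragraphs (h)–(n): (h) operates against (d): a current General Declaration is held. (i) applies (a current Category 6 Declaration is held), but is itself disapplied by (j): (j) operates against (i): the reportable unit count is 74, less than the 87 limit. (k) would limit (j) — aggregate throughput is 730 units, below the 740 units limit — but (l) sets (k) aside: (l) operates — the registered capacity is 640 units, below the 690 units limit. (m) would limit (l) — a current Class D Certificate is held — but (n) sets (m) aside: (n) operates against (m): a current General Certificate is held. Exception (d) does not apply.
None of the exceptions is available; § 30.6 applies in full.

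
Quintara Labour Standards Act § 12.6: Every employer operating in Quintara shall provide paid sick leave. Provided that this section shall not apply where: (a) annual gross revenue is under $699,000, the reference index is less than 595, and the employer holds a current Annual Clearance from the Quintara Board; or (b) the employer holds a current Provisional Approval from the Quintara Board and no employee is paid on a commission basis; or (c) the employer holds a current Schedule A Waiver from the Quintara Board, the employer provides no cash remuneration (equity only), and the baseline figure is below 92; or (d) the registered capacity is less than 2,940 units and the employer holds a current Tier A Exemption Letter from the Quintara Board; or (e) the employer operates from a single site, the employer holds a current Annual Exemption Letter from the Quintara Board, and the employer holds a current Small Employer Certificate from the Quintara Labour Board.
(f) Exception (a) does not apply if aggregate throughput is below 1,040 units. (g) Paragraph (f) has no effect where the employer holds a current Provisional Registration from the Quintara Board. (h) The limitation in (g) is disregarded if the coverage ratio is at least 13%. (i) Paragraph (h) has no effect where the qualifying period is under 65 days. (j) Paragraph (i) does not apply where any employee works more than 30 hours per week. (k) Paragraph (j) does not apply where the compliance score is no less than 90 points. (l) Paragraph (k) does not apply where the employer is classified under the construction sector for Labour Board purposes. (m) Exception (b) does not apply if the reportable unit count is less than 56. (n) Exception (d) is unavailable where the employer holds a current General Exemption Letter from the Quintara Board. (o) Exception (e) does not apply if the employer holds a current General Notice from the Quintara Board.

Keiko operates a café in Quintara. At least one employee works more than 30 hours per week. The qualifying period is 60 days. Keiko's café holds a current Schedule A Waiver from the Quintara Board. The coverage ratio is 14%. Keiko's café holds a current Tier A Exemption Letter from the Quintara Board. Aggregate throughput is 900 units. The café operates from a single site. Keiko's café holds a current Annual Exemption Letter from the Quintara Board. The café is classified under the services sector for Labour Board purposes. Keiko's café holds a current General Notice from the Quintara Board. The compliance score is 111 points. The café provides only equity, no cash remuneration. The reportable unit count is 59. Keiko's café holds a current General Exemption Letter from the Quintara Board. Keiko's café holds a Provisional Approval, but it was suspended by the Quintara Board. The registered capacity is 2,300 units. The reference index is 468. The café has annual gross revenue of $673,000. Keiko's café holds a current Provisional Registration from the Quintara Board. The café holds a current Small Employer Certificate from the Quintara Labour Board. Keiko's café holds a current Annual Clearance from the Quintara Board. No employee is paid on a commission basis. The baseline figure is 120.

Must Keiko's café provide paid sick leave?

No — exception (a) applies; Keiko's café is not required to provide paid sick leave.

Exception (a)'s conditions are all satisfied: annual gross revenue is $673,000, under the $699,000 limit; the reference index is 468, less than the 595 limit; a current Annual Clearance is held. Under paragraphs (f)–(l): (f) would limit (a) — aggregate throughput is 900 units, below the 1,040 units limit — but (g) sets (f) aside: (g) operates against (f): a current Provisional Registration is held. (h) applies (the coverage ratio is 14%, meeting the 13% threshold), but is displaced by (i): (i) operates against (h): the qualifying period is 60 days, under the 65 days limit. (j) would limit (i) — at least one employee exceeds 30 hours/week — but (k) sets (j) aside: (k) operates against (j): the compliance score is 111 points, meeting the 90 points threshold. (l) is inapplicable (the café is classified under the services sector), so (k) stands. Exception (a) stands.
Exception (b) does not apply: there is no Provisional Approval in force.
Exception (c) fails — the baseline figure is 120, not below 92.
All of (d)'s requirements are met (the registered capacity is 2,300 units, less than the 2,940 units limit; a current Tier A Exemption Letter is held). But: (n) operates against (d): a current General Exemption Letter is held. So (d) is unavailable.
All of (e)'s requirements are met (the employer operates from a single site; a current Annual Exemption Letter is held; a current Small Employer Certificate is held). However, paragraph (o) must be considered: (o) is engaged — a current General Notice is held. (e) is therefore removed.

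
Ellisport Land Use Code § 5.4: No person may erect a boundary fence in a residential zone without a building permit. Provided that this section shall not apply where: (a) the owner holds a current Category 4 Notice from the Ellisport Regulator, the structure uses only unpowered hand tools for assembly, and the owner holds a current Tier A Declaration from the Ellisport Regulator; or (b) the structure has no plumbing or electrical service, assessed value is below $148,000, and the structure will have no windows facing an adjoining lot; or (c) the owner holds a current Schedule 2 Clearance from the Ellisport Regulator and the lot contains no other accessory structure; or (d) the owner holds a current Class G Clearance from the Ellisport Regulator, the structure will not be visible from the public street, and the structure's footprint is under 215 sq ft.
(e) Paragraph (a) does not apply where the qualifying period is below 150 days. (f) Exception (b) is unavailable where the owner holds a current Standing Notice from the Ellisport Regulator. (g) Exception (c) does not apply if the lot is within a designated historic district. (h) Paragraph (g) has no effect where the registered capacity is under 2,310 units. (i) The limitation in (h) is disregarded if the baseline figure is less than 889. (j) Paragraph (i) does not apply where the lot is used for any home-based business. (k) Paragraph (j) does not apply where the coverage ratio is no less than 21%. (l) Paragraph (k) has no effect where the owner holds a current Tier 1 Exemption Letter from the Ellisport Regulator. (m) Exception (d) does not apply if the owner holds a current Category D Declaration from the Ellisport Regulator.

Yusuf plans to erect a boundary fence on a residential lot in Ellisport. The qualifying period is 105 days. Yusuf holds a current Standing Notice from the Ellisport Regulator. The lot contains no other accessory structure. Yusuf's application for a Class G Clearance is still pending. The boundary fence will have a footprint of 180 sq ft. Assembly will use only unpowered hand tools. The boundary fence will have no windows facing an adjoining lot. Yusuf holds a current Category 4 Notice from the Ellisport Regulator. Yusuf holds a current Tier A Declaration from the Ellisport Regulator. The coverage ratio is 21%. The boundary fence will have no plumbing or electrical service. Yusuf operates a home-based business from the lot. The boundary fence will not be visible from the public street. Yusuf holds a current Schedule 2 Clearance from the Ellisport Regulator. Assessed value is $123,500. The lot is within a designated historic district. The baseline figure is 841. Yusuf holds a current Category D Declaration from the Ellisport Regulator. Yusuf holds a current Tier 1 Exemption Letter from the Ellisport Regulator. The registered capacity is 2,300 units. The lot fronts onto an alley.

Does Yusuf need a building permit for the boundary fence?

No — exception (c) applies; Yusuf does not need a building permit.

Exception (a)'s conditions are all satisfied: a current Category 4 Notice is held; assembly uses only hand tools; a current Tier A Declaration is held. However, paragraph (e) must be considered: (e) operates against (a): the qualifying period is 105 days, below the 150 days limit. (a) is therefore removed.
Exception (b) is satisfied on its face — there is no plumbing or electrical service; assessed value is $123,500, below the $148,000 limit; no windows face an adjoining lot. Turning to paragraph (f): (f) operates against (b): a current Standing Notice is held. So (b) is unavailable.
Exception (c) is satisfied on its face — a current Schedule 2 Clearance is held; the lot has no other accessory structure. Considering the limiting provisions: (g) would limit (c) — the lot is in a historic district — but (h) sets (g) aside: (h) applies — the registered capacity is 2,300 units, under the 2,310 units limit. (i) is triggered (the baseline figure is 841, less than the 889 limit), but yields to (j): (j) operates against (i): a home-based business operates on the lot. (k) applies (the coverage ratio is 21%, meeting the 21% threshold), but yields to (l): (l) is triggered — a current Tier 1 Exemption Letter is held. So (c) applies.
Exception (d) requires that the owner holds a current Class G Clearance from the Ellisport Regulator; but no current Class G Clearance is held, so (d) is unavailable.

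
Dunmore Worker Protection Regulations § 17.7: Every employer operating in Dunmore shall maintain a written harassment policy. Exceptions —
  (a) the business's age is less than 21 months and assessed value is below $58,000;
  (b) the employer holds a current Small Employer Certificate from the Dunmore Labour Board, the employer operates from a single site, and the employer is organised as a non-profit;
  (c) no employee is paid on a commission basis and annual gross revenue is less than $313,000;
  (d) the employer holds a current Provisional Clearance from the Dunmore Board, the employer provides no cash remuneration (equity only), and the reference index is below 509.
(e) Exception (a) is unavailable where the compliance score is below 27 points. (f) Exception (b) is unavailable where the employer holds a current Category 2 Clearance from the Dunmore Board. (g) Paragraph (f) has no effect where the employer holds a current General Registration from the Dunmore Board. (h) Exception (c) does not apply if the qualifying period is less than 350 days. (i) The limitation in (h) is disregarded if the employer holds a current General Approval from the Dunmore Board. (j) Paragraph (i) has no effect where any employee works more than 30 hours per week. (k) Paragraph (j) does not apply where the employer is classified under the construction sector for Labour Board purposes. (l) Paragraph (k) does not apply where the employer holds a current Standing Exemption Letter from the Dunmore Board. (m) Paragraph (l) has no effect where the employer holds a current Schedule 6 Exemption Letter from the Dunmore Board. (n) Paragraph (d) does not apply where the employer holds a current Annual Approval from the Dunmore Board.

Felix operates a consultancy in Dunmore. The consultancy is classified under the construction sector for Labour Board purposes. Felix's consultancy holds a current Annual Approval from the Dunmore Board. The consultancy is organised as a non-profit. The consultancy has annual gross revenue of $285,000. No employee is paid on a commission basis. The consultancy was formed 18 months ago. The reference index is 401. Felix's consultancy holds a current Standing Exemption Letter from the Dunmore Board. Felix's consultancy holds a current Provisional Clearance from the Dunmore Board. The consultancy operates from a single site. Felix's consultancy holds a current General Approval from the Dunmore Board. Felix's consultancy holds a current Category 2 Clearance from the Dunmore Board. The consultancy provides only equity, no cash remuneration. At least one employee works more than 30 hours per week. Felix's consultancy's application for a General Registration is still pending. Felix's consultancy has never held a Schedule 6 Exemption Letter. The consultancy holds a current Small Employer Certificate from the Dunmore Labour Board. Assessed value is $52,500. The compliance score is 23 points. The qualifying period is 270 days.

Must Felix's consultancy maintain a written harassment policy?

All of (a)'s requirements are met (the business's age is 18 months, less than the 21 months limit; assessed value is $52,500, below the $58,000 limit). Turning to paragraph (e): (e) is engaged — the compliance score is 23 points, below the 27 points limit. Exception (a) does not apply.
Exception (b) is satisfied on its face — a current Small Employer Certificate is held; the employer operates from a single site; the employer is a non-profit. But: (f) operates against (b): a current Category 2 Clearance is held. (g) is not engaged (no current General Registration is held), so (f) stands. So (b) is unavailable.
Exception (c)'s conditions are all satisfied: no employee is paid on commission; annual gross revenue is $285,000, less than the $313,000 limit. But applying paragraphs (h)–(m): (h) applies — the qualifying period is 270 days, less than the 350 days limit. (i) would limit (h) — a current General Approval is held — but (j) sets (i) aside: (j) is triggered — at least one employee exceeds 30 hours/week. (k) is engaged (the consultancy is classified under the construction sector), but is set aside by (l): (l) is triggered — a current Standing Exemption Letter is held. (m), which would lift (l), is inapplicable — there is no Schedule 6 Exemption Letter in force. So (c) is unavailable.
Exception (d): a current Provisional Clearance is held; remuneration is equity-only; the reference index is 401, below the 509 limit — every condition holds. But: (n) applies — a current Annual Approval is held. Exception (d) does not apply.
No exception is made out. Felix's consultancy falls within the general rule.

Yes — Felix's consultancy must maintain a written harassment policy.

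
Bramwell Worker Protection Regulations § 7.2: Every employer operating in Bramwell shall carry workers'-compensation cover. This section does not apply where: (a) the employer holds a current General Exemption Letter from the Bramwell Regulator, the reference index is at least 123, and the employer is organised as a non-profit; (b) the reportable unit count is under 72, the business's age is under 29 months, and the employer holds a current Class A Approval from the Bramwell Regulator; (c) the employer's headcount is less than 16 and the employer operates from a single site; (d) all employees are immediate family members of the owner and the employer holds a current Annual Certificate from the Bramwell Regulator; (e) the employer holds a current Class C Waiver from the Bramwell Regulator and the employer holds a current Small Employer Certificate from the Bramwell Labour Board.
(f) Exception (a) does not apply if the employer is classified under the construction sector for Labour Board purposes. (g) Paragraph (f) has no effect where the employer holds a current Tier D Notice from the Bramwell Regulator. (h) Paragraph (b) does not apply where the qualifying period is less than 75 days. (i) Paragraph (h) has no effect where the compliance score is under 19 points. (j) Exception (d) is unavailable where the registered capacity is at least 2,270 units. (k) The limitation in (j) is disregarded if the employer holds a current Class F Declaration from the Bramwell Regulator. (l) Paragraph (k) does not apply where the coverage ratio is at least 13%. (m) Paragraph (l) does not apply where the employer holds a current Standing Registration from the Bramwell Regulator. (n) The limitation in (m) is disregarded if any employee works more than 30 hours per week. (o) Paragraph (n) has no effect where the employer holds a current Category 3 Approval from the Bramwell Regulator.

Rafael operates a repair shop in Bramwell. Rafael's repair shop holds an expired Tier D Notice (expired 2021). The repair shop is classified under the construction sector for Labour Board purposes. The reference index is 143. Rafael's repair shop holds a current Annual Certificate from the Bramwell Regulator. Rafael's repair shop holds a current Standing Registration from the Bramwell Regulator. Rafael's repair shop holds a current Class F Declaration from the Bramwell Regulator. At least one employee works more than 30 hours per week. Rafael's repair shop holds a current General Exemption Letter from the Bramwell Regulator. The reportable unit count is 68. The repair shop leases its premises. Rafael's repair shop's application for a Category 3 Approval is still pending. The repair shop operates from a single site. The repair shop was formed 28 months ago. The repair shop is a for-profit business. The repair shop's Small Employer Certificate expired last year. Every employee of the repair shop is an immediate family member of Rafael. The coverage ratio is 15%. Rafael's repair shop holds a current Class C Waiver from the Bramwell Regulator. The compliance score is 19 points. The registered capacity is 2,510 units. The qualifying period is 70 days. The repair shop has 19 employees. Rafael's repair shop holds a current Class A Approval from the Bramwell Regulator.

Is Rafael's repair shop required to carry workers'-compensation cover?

Yes — Rafael's repair shop must carry workers'-compensation cover.

Exception (a) requires that the employer is organised as a non-profit; but the employer is for-profit, so (a) is unavailable.
All of (b)'s requirements are met (the reportable unit count is 68, under the 72 limit; the business's age is 28 months, under the 29 months limit; a current Class A Approval is held). However, paragraphs (h)–(i) must be considered: (h) operates against (b): the qualifying period is 70 days, less than the 75 days limit. (i), which would lift (h), is not engaged — the compliance score is 19 points, not under 19 points. (b) is therefore removed.
Exception (c) requires that the employer's headcount is less than 16; but the employer's headcount is 19, not less than 16, so (c) is unavailable.
All of (d)'s requirements are met (every employee is an immediate family member; a current Annual Certificate is held). However, paragraphs (j)–(o) must be considered: (j) operates against (d): the registered capacity is 2,510 units, meeting the 2,270 units threshold. (k) would limit (j) — a current Class F Declaration is held — but (l) sets (k) aside: (l) is engaged — the coverage ratio is 15%, meeting the 13% threshold. (m) is engaged (a current Standing Registration is held), but is itself disapplied by (n): (n) applies — at least one employee exceeds 30 hours/week. (o), which would lift (n), does not operate here — the Category 3 Approval is not current. So (d) is unavailable.
Exception (e) does not apply: the Small Employer Certificate has expired.
No exception applies. The general rule governs.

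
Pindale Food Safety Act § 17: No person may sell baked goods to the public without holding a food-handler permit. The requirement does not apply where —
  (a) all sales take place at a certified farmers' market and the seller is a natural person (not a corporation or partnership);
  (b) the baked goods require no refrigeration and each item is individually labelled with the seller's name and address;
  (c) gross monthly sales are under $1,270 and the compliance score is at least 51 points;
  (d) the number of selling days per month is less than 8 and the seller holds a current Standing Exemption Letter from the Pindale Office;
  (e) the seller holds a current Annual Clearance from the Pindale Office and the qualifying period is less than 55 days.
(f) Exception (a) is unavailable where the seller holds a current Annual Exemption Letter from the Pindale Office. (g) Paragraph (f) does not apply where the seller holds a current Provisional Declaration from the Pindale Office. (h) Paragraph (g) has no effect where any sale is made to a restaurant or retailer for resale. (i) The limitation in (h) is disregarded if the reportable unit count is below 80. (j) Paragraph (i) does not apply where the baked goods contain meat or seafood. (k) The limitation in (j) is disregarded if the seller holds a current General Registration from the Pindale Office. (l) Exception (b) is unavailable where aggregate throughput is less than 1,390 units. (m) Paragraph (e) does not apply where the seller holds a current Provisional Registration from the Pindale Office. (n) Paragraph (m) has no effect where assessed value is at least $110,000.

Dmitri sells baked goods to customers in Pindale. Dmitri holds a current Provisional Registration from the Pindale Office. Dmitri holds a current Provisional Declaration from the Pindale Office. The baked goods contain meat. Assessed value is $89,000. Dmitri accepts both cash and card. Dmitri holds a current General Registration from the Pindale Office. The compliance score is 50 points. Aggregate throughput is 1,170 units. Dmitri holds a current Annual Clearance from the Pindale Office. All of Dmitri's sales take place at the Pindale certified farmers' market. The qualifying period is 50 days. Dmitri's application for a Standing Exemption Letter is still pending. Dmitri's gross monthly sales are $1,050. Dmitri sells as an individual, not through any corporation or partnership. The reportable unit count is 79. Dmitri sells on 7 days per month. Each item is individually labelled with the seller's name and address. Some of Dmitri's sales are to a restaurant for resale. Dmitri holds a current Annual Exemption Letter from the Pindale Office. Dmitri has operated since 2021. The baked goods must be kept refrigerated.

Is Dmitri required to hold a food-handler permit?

No — exception (a) applies; Dmitri is not required to hold a food-handler permit.

Exception (a)'s conditions are all satisfied: all sales are at a certified farmers' market; the seller is a natural person. As to paragraphs (f)–(k): (f) would limit (a) — a current Annual Exemption Letter is held — but (g) sets (f) aside: (g) applies — a current Provisional Declaration is held. (h) would limit (g) — some sales are to a restaurant for resale — but (i) sets (h) aside: (i) operates against (h): the reportable unit count is 79, below the 80 limit. (j) would limit (i) — the baked goods contain meat — but (k) sets (j) aside: (k) operates against (j): a current General Registration is held. So (a) applies.
Exception (b) does not apply: the baked goods require refrigeration.
Exception (c) does not apply: the compliance score is 50 points, short of 51 points.
Exception (d) does not apply: the Standing Exemption Letter is not current.
Exception (e)'s conditions are all satisfied: a current Annual Clearance is held; the qualifying period is 50 days, less than the 55 days limit. However, paragraphs (m)–(n) must be considered: (m) operates — a current Provisional Registration is held. (n) is not engaged (assessed value is $89,000, short of $110,000), so (m) stands. So (e) is unavailable.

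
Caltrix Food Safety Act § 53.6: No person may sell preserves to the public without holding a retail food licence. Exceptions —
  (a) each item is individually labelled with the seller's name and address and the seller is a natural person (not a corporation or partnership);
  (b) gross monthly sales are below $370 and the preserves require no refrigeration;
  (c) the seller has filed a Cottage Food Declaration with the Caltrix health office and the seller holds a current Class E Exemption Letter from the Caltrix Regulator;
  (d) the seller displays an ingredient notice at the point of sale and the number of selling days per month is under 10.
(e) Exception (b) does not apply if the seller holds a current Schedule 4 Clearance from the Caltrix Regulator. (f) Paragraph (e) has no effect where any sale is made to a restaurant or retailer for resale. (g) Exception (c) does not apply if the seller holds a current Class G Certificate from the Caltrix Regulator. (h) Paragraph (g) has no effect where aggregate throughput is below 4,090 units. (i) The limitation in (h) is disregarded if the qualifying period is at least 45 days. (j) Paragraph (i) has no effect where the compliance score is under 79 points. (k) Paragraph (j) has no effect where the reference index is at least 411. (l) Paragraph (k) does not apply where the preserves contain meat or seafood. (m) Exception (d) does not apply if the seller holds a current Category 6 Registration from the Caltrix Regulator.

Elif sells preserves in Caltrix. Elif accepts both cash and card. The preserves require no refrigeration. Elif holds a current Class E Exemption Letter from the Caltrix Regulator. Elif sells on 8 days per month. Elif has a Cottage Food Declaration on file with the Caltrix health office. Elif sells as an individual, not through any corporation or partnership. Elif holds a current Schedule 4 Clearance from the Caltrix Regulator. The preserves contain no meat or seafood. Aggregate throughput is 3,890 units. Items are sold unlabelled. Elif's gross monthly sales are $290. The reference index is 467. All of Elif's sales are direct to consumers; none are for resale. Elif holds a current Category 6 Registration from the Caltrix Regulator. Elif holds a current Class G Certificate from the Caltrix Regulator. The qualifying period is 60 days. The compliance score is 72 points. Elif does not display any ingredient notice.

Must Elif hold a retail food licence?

Yes — Elif must hold a retail food licence.

Exception (a) requires that each item is individually labelled with the seller's name and address; but items are sold unlabelled, so (a) is unavailable.
Exception (b): gross monthly sales are $290, below the $370 limit; the preserves are shelf-stable — every condition holds. Turning to paragraphs (e)–(f): (e) operates against (b): a current Schedule 4 Clearance is held. (f), which would lift (e), is not triggered — no sales are for resale. (b) is therefore removed.
All of (c)'s requirements are met (a Cottage Food Declaration is on file; a current Class E Exemption Letter is held). But applying paragraphs (g)–(l): (g) is engaged — a current Class G Certificate is held. (h) would limit (g) — aggregate throughput is 3,890 units, below the 4,090 units limit — but (i) sets (h) aside: (i) applies — the qualifying period is 60 days, meeting the 45 days threshold. (j) would limit (i) — the compliance score is 72 points, under the 79 points limit — but (k) sets (j) aside: (k) operates against (j): the reference index is 467, meeting the 411 threshold. (l) is not engaged (the preserves contain no meat or seafood), so (k) stands. Exception (c) does not apply.
Exception (d) fails — no ingredient notice is displayed.
None of the exceptions is available; § 53.6 applies in full.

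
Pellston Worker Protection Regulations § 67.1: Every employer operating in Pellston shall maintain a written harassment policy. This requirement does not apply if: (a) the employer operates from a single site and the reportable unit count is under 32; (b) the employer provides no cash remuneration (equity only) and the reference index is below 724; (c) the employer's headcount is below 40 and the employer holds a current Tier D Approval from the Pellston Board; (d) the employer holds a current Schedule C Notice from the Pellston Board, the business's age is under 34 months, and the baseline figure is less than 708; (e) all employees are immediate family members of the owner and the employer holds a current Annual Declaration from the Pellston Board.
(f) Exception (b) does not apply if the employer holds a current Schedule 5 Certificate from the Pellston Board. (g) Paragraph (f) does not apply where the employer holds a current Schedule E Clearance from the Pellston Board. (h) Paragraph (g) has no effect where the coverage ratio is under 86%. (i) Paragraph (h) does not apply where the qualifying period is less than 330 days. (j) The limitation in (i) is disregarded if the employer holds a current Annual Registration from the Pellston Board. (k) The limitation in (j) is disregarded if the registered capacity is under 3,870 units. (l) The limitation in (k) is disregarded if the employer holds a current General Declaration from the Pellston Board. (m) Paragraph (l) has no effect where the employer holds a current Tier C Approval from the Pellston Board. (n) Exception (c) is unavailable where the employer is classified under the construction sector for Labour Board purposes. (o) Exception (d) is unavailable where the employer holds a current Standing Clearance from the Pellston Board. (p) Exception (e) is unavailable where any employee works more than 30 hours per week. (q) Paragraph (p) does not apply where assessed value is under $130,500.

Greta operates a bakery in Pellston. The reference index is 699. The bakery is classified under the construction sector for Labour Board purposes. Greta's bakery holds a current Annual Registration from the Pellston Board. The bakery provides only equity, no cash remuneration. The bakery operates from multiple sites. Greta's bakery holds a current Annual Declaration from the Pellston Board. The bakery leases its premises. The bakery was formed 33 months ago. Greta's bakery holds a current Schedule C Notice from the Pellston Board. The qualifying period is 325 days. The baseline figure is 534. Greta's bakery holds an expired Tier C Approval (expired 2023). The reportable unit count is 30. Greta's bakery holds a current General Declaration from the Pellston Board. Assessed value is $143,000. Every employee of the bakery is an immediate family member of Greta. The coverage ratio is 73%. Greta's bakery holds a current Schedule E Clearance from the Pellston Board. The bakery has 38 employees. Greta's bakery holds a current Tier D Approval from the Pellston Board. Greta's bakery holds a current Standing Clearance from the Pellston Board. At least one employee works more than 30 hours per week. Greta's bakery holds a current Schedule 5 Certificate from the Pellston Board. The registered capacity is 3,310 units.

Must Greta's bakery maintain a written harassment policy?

Exception (a) requires that the employer operates from a single site; but the employer operates from multiple sites, so (a) is unavailable.
Exception (b)'s conditions are all satisfied: remuneration is equity-only; the reference index is 699, below the 724 limit. But applying paragraphs (f)–(m): (f) operates against (b): a current Schedule 5 Certificate is held. (g) would limit (f) — a current Schedule E Clearance is held — but (h) sets (g) aside: (h) applies — the coverage ratio is 73%, under the 86% limit. (i) is engaged (the qualifying period is 325 days, less than the 330 days limit), but is itself disapplied by (j): (j) operates against (i): a current Annual Registration is held. (k) is engaged (the registered capacity is 3,310 units, under the 3,870 units limit), but is overridden by (l): (l) is engaged — a current General Declaration is held. (m), which would lift (l), is not engaged — the Tier C Approval is not current. Exception (b) does not apply.
Exception (c) is satisfied on its face — the employer's headcount is 38, below the 40 limit; a current Tier D Approval is held. However, paragraph (n) must be considered: (n) is triggered — the bakery is classified under the construction sector. Exception (c) does not apply.
Exception (d): a current Schedule C Notice is held; the business's age is 33 months, under the 34 months limit; the baseline figure is 534, less than the 708 limit — every condition holds. But applying paragraph (o): (o) is triggered — a current Standing Clearance is held. Exception (d) does not apply.
All of (e)'s requirements are met (every employee is an immediate family member; a current Annual Declaration is held). But applying paragraphs (p)–(q): (p) operates against (e): at least one employee exceeds 30 hours/week. (q) is inapplicable (assessed value is $143,000, not under $130,500), so (p) stands. So (e) is unavailable.
No exception displaces § 67.1.

Yes — Greta's bakery must maintain a written harassment policy.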